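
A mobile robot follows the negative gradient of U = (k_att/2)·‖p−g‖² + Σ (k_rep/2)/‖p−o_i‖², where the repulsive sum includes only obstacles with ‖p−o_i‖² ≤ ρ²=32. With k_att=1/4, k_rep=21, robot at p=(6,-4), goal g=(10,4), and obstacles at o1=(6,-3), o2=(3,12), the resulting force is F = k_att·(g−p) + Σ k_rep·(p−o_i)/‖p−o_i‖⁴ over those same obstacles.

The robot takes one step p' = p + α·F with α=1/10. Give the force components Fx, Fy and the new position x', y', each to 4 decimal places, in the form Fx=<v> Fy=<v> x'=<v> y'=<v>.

Fx=1.0000 Fy=-19.0000 x'=6.1000 y'=-5.9000

F_att = 1/4·(g−p) = 1/4·(4,8) = (1.0000,2.0000)
o1: d²=1 ≤ ρ²=32; F_rep = 21·(0,-1)/1² = (0.0000,-21.0000)
o2: d²=265 > ρ²=32 → inactive
F = F_att + ΣF_rep = (1.0000,-19.0000)
p' = p + 1/10·F = (6.1000,-5.9000)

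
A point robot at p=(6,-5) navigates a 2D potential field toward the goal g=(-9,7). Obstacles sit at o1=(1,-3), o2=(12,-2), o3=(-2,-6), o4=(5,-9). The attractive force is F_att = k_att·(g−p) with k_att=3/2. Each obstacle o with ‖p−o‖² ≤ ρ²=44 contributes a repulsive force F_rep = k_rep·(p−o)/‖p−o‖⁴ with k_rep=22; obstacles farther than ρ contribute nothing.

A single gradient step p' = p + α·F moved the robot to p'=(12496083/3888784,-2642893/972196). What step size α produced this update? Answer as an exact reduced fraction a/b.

F_att = 3/2·(g−p) = 3/2·(-15,12) = (-22.5000,18.0000)
o1: d²=29 ≤ ρ²=44; F_rep = 22·(5,-2)/29² = (0.1308,-0.0523)
o2: d²=45 > ρ²=44 → inactive
o3: d²=65 > ρ²=44 → inactive
o4: d²=17 ≤ ρ²=44; F_rep = 22·(1,4)/17² = (0.0761,0.3045)
F = F_att + ΣF_rep = (-22.2931,18.2522)
Δp = p'−p = (-2.7866,2.2815); α = Δx/Fx = (-10836621/3888784) / (-10836621/486098) = 1/8
check: Δy/Fy = (2218087/972196) / (4436174/243049) = 1/8 ✓

α = 1/8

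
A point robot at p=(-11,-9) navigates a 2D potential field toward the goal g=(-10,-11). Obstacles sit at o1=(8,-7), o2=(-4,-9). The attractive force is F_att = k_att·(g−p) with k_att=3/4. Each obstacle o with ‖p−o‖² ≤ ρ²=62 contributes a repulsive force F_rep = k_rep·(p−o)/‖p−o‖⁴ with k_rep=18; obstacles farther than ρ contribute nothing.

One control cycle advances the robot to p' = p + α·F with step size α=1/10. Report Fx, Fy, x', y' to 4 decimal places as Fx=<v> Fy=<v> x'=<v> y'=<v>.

F_att = 3/4·(g−p) = 3/4·(1,-2) = (0.7500,-1.5000)
o1: d²=365 > ρ²=62 → inactive
o2: d²=49 ≤ ρ²=62; F_rep = 18·(-7,0)/49² = (-0.0525,0.0000)
F = F_att + ΣF_rep = (0.6975,-1.5000)
p' = p + 1/10·F = (-10.9302,-9.1500)

Fx=0.6975 Fy=-1.5000 x'=-10.9302 y'=-9.1500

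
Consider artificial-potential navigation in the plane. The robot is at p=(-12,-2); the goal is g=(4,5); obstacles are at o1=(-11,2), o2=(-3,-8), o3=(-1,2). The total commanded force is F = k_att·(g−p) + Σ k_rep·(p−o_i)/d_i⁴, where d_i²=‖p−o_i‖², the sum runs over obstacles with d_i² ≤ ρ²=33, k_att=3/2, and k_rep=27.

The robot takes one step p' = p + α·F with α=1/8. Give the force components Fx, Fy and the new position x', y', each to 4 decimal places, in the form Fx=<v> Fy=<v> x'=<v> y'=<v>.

Fx=23.9066 Fy=10.1263 x'=-9.0117 y'=-0.7342

F_att = 3/2·(g−p) = 3/2·(16,7) = (24.0000,10.5000)
o1: d²=17 ≤ ρ²=33; F_rep = 27·(-1,-4)/17² = (-0.0934,-0.3737)
o2: d²=117 > ρ²=33 → inactive
o3: d²=137 > ρ²=33 → inactive
F = F_att + ΣF_rep = (23.9066,10.1263)
p' = p + 1/8·F = (-9.0117,-0.7342)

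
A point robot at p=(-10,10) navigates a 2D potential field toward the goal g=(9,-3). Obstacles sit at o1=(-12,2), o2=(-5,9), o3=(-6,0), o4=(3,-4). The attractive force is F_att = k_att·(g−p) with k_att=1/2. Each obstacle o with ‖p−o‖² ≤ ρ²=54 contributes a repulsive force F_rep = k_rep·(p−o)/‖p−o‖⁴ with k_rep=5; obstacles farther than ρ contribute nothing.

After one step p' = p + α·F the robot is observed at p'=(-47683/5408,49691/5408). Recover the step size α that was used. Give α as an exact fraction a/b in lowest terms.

α = 1/8

F_att = 1/2·(g−p) = 1/2·(19,-13) = (9.5000,-6.5000)
o1: d²=68 > ρ²=54 → inactive
o2: d²=26 ≤ ρ²=54; F_rep = 5·(-5,1)/26² = (-0.0370,0.0074)
o3: d²=116 > ρ²=54 → inactive
o4: d²=365 > ρ²=54 → inactive
F = F_att + ΣF_rep = (9.4630,-6.4926)
Δp = p'−p = (1.1829,-0.8116); α = Δx/Fx = (6397/5408) / (6397/676) = 1/8
check: Δy/Fy = (-4389/5408) / (-4389/676) = 1/8 ✓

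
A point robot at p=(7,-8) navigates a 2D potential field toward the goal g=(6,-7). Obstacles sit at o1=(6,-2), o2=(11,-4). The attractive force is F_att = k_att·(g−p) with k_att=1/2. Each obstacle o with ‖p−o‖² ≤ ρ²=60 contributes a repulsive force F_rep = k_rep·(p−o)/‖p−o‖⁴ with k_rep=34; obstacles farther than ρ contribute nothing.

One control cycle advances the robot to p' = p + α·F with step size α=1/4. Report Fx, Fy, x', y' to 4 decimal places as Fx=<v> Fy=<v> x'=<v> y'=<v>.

Fx=-0.6080 Fy=0.2182 x'=6.8480 y'=-7.9455

F_att = 1/2·(g−p) = 1/2·(-1,1) = (-0.5000,0.5000)
o1: d²=37 ≤ ρ²=60; F_rep = 34·(1,-6)/37² = (0.0248,-0.1490)
o2: d²=32 ≤ ρ²=60; F_rep = 34·(-4,-4)/32² = (-0.1328,-0.1328)
F = F_att + ΣF_rep = (-0.6080,0.2182)
p' = p + 1/4·F = (6.8480,-7.9455)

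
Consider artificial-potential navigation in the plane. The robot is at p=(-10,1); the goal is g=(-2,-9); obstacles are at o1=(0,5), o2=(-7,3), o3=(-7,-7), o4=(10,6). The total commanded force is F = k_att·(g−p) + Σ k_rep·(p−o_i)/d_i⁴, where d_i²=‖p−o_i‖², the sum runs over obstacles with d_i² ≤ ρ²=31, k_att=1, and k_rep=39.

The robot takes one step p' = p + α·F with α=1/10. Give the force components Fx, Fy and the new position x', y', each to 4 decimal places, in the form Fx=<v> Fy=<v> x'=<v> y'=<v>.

Fx=7.3077 Fy=-10.4615 x'=-9.2692 y'=-0.0462

F_att = 1·(g−p) = 1·(8,-10) = (8.0000,-10.0000)
o1: d²=116 > ρ²=31 → inactive
o2: d²=13 ≤ ρ²=31; F_rep = 39·(-3,-2)/13² = (-0.6923,-0.4615)
o3: d²=73 > ρ²=31 → inactive
o4: d²=425 > ρ²=31 → inactive
F = F_att + ΣF_rep = (7.3077,-10.4615)
p' = p + 1/10·F = (-9.2692,-0.0462)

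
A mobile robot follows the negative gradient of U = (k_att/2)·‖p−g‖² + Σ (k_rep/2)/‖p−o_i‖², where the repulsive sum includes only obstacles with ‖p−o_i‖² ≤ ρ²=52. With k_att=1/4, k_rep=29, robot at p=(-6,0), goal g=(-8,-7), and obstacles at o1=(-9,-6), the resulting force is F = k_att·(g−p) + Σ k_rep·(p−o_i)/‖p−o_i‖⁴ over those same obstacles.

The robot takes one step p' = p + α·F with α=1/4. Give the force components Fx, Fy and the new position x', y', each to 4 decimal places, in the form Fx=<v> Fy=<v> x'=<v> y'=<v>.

F_att = 1/4·(g−p) = 1/4·(-2,-7) = (-0.5000,-1.7500)
o1: d²=45 ≤ ρ²=52; F_rep = 29·(3,6)/45² = (0.0430,0.0859)
F = F_att + ΣF_rep = (-0.4570,-1.6641)
p' = p + 1/4·F = (-6.1143,-0.4160)

Fx=-0.4570 Fy=-1.6641 x'=-6.1143 y'=-0.4160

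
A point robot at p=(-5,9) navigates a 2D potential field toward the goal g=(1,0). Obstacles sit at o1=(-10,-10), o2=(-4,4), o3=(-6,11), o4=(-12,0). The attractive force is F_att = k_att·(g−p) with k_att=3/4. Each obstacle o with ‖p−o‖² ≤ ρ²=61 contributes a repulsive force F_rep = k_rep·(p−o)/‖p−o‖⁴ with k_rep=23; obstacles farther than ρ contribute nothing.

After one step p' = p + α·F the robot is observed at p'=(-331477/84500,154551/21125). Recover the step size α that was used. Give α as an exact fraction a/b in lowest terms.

F_att = 3/4·(g−p) = 3/4·(6,-9) = (4.5000,-6.7500)
o1: d²=386 > ρ²=61 → inactive
o2: d²=26 ≤ ρ²=61; F_rep = 23·(-1,5)/26² = (-0.0340,0.1701)
o3: d²=5 ≤ ρ²=61; F_rep = 23·(1,-2)/5² = (0.9200,-1.8400)
o4: d²=130 > ρ²=61 → inactive
F = F_att + ΣF_rep = (5.3860,-8.4199)
Δp = p'−p = (1.0772,-1.6840); α = Δx/Fx = (91023/84500) / (91023/16900) = 1/5
check: Δy/Fy = (-35574/21125) / (-35574/4225) = 1/5 ✓

α = 1/5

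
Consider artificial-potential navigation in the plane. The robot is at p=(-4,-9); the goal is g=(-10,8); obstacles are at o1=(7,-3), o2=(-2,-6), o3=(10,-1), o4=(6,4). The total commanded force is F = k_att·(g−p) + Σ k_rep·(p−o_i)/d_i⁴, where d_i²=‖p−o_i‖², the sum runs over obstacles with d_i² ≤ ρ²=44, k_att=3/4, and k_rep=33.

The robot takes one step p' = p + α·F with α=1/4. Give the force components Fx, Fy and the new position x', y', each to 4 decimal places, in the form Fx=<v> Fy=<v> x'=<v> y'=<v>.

F_att = 3/4·(g−p) = 3/4·(-6,17) = (-4.5000,12.7500)
o1: d²=157 > ρ²=44 → inactive
o2: d²=13 ≤ ρ²=44; F_rep = 33·(-2,-3)/13² = (-0.3905,-0.5858)
o3: d²=260 > ρ²=44 → inactive
o4: d²=269 > ρ²=44 → inactive
F = F_att + ΣF_rep = (-4.8905,12.1642)
p' = p + 1/4·F = (-5.2226,-5.9589)

Fx=-4.8905 Fy=12.1642 x'=-5.2226 y'=-5.9589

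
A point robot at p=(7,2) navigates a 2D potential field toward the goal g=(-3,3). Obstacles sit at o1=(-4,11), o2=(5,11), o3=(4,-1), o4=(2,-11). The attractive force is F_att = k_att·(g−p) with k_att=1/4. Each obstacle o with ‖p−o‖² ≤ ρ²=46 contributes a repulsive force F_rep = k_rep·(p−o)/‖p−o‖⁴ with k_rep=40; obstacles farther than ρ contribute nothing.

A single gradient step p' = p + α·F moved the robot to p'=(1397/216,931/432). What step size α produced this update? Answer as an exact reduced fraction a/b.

F_att = 1/4·(g−p) = 1/4·(-10,1) = (-2.5000,0.2500)
o1: d²=202 > ρ²=46 → inactive
o2: d²=85 > ρ²=46 → inactive
o3: d²=18 ≤ ρ²=46; F_rep = 40·(3,3)/18² = (0.3704,0.3704)
o4: d²=194 > ρ²=46 → inactive
F = F_att + ΣF_rep = (-2.1296,0.6204)
Δp = p'−p = (-0.5324,0.1551); α = Δx/Fx = (-115/216) / (-115/54) = 1/4
check: Δy/Fy = (67/432) / (67/108) = 1/4 ✓

α = 1/4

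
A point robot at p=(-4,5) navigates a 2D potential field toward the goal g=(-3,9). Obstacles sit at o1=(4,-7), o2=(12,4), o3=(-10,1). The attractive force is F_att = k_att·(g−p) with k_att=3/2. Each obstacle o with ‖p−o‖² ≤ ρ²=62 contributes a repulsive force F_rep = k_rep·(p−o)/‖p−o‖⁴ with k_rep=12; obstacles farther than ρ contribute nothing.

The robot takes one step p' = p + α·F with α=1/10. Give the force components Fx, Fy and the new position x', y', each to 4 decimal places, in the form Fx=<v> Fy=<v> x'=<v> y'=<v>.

Fx=1.5266 Fy=6.0178 x'=-3.8473 y'=5.6018

F_att = 3/2·(g−p) = 3/2·(1,4) = (1.5000,6.0000)
o1: d²=208 > ρ²=62 → inactive
o2: d²=257 > ρ²=62 → inactive
o3: d²=52 ≤ ρ²=62; F_rep = 12·(6,4)/52² = (0.0266,0.0178)
F = F_att + ΣF_rep = (1.5266,6.0178)
p' = p + 1/10·F = (-3.8473,5.6018)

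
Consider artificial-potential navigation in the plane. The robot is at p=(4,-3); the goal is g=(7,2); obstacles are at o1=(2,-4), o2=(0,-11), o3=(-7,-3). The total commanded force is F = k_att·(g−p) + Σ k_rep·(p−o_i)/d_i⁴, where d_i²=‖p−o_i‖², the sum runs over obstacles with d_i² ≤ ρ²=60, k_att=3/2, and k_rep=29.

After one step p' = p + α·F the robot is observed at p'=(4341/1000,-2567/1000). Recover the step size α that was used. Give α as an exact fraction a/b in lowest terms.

F_att = 3/2·(g−p) = 3/2·(3,5) = (4.5000,7.5000)
o1: d²=5 ≤ ρ²=60; F_rep = 29·(2,1)/5² = (2.3200,1.1600)
o2: d²=80 > ρ²=60 → inactive
o3: d²=121 > ρ²=60 → inactive
F = F_att + ΣF_rep = (6.8200,8.6600)
Δp = p'−p = (0.3410,0.4330); α = Δx/Fx = (341/1000) / (341/50) = 1/20
check: Δy/Fy = (433/1000) / (433/50) = 1/20 ✓

α = 1/20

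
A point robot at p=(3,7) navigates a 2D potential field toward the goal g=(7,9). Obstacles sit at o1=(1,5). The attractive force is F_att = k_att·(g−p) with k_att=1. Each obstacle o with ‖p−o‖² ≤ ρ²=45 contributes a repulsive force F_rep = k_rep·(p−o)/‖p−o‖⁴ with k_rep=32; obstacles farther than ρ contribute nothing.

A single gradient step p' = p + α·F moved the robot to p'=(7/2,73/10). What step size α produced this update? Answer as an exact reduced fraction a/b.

F_att = 1·(g−p) = 1·(4,2) = (4.0000,2.0000)
o1: d²=8 ≤ ρ²=45; F_rep = 32·(2,2)/8² = (1.0000,1.0000)
F = F_att + ΣF_rep = (5.0000,3.0000)
Δp = p'−p = (0.5000,0.3000); α = Δx/Fx = (1/2) / (5) = 1/10
check: Δy/Fy = (3/10) / (3) = 1/10 ✓

α = 1/10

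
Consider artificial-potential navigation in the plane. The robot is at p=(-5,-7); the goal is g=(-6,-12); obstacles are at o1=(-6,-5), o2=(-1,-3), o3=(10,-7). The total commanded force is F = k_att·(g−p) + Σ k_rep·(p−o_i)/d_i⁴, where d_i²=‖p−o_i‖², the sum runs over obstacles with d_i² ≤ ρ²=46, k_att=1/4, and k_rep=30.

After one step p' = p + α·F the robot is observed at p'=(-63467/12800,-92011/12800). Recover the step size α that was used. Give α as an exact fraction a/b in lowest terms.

α = 1/20

F_att = 1/4·(g−p) = 1/4·(-1,-5) = (-0.2500,-1.2500)
o1: d²=5 ≤ ρ²=46; F_rep = 30·(1,-2)/5² = (1.2000,-2.4000)
o2: d²=32 ≤ ρ²=46; F_rep = 30·(-4,-4)/32² = (-0.1172,-0.1172)
o3: d²=225 > ρ²=46 → inactive
F = F_att + ΣF_rep = (0.8328,-3.7672)
Δp = p'−p = (0.0416,-0.1884); α = Δx/Fx = (533/12800) / (533/640) = 1/20
check: Δy/Fy = (-2411/12800) / (-2411/640) = 1/20 ✓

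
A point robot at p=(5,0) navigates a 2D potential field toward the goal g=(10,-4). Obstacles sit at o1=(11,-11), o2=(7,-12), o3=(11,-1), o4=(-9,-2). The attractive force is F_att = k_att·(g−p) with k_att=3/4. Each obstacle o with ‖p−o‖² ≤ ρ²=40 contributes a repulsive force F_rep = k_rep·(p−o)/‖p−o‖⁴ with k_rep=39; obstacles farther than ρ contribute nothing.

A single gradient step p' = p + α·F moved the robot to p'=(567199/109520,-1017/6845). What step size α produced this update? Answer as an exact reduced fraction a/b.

α = 1/20

F_att = 3/4·(g−p) = 3/4·(5,-4) = (3.7500,-3.0000)
o1: d²=157 > ρ²=40 → inactive
o2: d²=148 > ρ²=40 → inactive
o3: d²=37 ≤ ρ²=40; F_rep = 39·(-6,1)/37² = (-0.1709,0.0285)
o4: d²=200 > ρ²=40 → inactive
F = F_att + ΣF_rep = (3.5791,-2.9715)
Δp = p'−p = (0.1790,-0.1486); α = Δx/Fx = (19599/109520) / (19599/5476) = 1/20
check: Δy/Fy = (-1017/6845) / (-4068/1369) = 1/20 ✓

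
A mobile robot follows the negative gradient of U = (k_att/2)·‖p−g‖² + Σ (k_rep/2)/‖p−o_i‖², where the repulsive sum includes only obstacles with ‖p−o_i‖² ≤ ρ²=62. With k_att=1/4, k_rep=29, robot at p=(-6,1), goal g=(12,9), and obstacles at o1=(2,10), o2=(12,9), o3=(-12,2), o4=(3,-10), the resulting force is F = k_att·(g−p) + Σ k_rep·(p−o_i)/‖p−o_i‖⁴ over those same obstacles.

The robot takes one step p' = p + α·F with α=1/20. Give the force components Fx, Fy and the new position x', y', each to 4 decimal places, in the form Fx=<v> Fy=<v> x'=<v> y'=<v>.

Fx=4.6271 Fy=1.9788 x'=-5.7686 y'=1.0989

F_att = 1/4·(g−p) = 1/4·(18,8) = (4.5000,2.0000)
o1: d²=145 > ρ²=62 → inactive
o2: d²=388 > ρ²=62 → inactive
o3: d²=37 ≤ ρ²=62; F_rep = 29·(6,-1)/37² = (0.1271,-0.0212)
o4: d²=202 > ρ²=62 → inactive
F = F_att + ΣF_rep = (4.6271,1.9788)
p' = p + 1/20·F = (-5.7686,1.0989)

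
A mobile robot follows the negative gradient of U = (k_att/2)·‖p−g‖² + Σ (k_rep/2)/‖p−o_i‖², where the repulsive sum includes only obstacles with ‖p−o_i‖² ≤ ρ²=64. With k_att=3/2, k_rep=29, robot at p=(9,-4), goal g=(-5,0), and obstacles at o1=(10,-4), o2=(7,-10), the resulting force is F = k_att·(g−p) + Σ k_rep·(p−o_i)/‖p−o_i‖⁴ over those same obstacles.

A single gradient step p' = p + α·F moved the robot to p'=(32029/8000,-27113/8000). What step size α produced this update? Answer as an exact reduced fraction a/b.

α = 1/10

F_att = 3/2·(g−p) = 3/2·(-14,4) = (-21.0000,6.0000)
o1: d²=1 ≤ ρ²=64; F_rep = 29·(-1,0)/1² = (-29.0000,0.0000)
o2: d²=40 ≤ ρ²=64; F_rep = 29·(2,6)/40² = (0.0362,0.1087)
F = F_att + ΣF_rep = (-49.9637,6.1087)
Δp = p'−p = (-4.9964,0.6109); α = Δx/Fx = (-39971/8000) / (-39971/800) = 1/10
check: Δy/Fy = (4887/8000) / (4887/800) = 1/10 ✓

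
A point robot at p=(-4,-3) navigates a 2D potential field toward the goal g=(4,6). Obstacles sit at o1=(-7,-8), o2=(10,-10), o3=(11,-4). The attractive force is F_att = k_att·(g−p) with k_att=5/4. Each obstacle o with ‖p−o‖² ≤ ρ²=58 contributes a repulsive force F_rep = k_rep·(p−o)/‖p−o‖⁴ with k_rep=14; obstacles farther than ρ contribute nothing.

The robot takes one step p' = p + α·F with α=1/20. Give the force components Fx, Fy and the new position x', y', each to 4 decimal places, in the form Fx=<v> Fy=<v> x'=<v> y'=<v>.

Fx=10.0363 Fy=11.3106 x'=-3.4982 y'=-2.4345

F_att = 5/4·(g−p) = 5/4·(8,9) = (10.0000,11.2500)
o1: d²=34 ≤ ρ²=58; F_rep = 14·(3,5)/34² = (0.0363,0.0606)
o2: d²=245 > ρ²=58 → inactive
o3: d²=226 > ρ²=58 → inactive
F = F_att + ΣF_rep = (10.0363,11.3106)
p' = p + 1/20·F = (-3.4982,-2.4345)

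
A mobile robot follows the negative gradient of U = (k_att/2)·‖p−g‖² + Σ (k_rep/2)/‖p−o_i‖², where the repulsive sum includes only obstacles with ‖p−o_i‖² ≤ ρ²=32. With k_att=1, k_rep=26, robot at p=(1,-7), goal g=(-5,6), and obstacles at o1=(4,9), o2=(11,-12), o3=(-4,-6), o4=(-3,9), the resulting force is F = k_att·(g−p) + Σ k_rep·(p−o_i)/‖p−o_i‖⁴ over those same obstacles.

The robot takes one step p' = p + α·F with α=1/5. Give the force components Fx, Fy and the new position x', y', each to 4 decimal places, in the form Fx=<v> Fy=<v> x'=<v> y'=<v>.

F_att = 1·(g−p) = 1·(-6,13) = (-6.0000,13.0000)
o1: d²=265 > ρ²=32 → inactive
o2: d²=125 > ρ²=32 → inactive
o3: d²=26 ≤ ρ²=32; F_rep = 26·(5,-1)/26² = (0.1923,-0.0385)
o4: d²=272 > ρ²=32 → inactive
F = F_att + ΣF_rep = (-5.8077,12.9615)
p' = p + 1/5·F = (-0.1615,-4.4077)

Fx=-5.8077 Fy=12.9615 x'=-0.1615 y'=-4.4077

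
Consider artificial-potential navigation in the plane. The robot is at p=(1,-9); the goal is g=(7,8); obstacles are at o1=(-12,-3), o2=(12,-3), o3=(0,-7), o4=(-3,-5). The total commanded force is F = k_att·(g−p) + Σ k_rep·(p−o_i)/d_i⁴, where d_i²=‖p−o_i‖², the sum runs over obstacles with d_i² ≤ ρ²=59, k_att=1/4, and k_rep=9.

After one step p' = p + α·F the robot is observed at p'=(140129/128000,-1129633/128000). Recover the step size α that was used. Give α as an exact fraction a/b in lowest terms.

α = 1/20

F_att = 1/4·(g−p) = 1/4·(6,17) = (1.5000,4.2500)
o1: d²=205 > ρ²=59 → inactive
o2: d²=157 > ρ²=59 → inactive
o3: d²=5 ≤ ρ²=59; F_rep = 9·(1,-2)/5² = (0.3600,-0.7200)
o4: d²=32 ≤ ρ²=59; F_rep = 9·(4,-4)/32² = (0.0352,-0.0352)
F = F_att + ΣF_rep = (1.8952,3.4948)
Δp = p'−p = (0.0948,0.1747); α = Δx/Fx = (12129/128000) / (12129/6400) = 1/20
check: Δy/Fy = (22367/128000) / (22367/6400) = 1/20 ✓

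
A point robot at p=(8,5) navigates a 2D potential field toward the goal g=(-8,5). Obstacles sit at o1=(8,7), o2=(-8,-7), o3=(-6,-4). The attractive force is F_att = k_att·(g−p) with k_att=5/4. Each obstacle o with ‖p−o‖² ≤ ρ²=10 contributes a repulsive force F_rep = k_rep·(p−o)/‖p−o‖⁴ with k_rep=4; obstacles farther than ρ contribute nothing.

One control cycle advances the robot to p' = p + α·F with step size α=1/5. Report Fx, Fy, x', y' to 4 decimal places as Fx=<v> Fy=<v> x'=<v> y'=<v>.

Fx=-20.0000 Fy=-0.5000 x'=4.0000 y'=4.9000

F_att = 5/4·(g−p) = 5/4·(-16,0) = (-20.0000,0.0000)
o1: d²=4 ≤ ρ²=10; F_rep = 4·(0,-2)/4² = (0.0000,-0.5000)
o2: d²=400 > ρ²=10 → inactive
o3: d²=277 > ρ²=10 → inactive
F = F_att + ΣF_rep = (-20.0000,-0.5000)
p' = p + 1/5·F = (4.0000,4.9000)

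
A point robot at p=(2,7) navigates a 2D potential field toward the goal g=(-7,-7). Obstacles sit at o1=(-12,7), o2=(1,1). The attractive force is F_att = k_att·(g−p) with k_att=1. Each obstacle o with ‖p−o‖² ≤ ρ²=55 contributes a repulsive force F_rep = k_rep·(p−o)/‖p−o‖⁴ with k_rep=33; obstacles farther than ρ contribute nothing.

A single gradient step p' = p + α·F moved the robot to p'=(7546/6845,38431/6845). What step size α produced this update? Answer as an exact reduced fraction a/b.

F_att = 1·(g−p) = 1·(-9,-14) = (-9.0000,-14.0000)
o1: d²=196 > ρ²=55 → inactive
o2: d²=37 ≤ ρ²=55; F_rep = 33·(1,6)/37² = (0.0241,0.1446)
F = F_att + ΣF_rep = (-8.9759,-13.8554)
Δp = p'−p = (-0.8976,-1.3855); α = Δx/Fx = (-6144/6845) / (-12288/1369) = 1/10
check: Δy/Fy = (-9484/6845) / (-18968/1369) = 1/10 ✓

α = 1/10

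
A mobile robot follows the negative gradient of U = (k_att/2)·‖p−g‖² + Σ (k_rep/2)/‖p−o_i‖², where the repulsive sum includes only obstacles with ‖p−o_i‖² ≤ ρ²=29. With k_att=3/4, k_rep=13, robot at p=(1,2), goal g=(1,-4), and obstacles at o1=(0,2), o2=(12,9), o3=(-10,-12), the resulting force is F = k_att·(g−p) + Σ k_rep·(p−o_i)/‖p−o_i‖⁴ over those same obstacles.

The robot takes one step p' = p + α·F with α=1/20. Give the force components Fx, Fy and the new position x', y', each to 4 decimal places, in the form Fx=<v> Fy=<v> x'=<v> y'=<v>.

Fx=13.0000 Fy=-4.5000 x'=1.6500 y'=1.7750

F_att = 3/4·(g−p) = 3/4·(0,-6) = (0.0000,-4.5000)
o1: d²=1 ≤ ρ²=29; F_rep = 13·(1,0)/1² = (13.0000,0.0000)
o2: d²=170 > ρ²=29 → inactive
o3: d²=317 > ρ²=29 → inactive
F = F_att + ΣF_rep = (13.0000,-4.5000)
p' = p + 1/20·F = (1.6500,1.7750)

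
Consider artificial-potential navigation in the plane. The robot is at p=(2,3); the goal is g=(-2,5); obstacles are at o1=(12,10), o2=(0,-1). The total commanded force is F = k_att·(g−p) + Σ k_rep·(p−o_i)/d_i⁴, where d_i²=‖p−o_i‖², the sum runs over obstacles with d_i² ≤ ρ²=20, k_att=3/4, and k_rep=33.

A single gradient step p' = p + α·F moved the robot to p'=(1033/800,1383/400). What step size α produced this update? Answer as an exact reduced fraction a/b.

F_att = 3/4·(g−p) = 3/4·(-4,2) = (-3.0000,1.5000)
o1: d²=149 > ρ²=20 → inactive
o2: d²=20 ≤ ρ²=20; F_rep = 33·(2,4)/20² = (0.1650,0.3300)
F = F_att + ΣF_rep = (-2.8350,1.8300)
Δp = p'−p = (-0.7087,0.4575); α = Δx/Fx = (-567/800) / (-567/200) = 1/4
check: Δy/Fy = (183/400) / (183/100) = 1/4 ✓

α = 1/4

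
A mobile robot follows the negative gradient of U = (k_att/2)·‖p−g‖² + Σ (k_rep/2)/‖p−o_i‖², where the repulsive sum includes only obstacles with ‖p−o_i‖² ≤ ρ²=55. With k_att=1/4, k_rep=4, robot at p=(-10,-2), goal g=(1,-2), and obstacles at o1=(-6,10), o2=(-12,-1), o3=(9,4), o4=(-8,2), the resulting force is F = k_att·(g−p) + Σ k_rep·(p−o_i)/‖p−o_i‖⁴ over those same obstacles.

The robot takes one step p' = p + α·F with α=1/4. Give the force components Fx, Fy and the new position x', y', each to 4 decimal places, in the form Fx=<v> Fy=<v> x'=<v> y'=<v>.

Fx=3.0500 Fy=-0.2000 x'=-9.2375 y'=-2.0500

F_att = 1/4·(g−p) = 1/4·(11,0) = (2.7500,0.0000)
o1: d²=160 > ρ²=55 → inactive
o2: d²=5 ≤ ρ²=55; F_rep = 4·(2,-1)/5² = (0.3200,-0.1600)
o3: d²=397 > ρ²=55 → inactive
o4: d²=20 ≤ ρ²=55; F_rep = 4·(-2,-4)/20² = (-0.0200,-0.0400)
F = F_att + ΣF_rep = (3.0500,-0.2000)
p' = p + 1/4·F = (-9.2375,-2.0500)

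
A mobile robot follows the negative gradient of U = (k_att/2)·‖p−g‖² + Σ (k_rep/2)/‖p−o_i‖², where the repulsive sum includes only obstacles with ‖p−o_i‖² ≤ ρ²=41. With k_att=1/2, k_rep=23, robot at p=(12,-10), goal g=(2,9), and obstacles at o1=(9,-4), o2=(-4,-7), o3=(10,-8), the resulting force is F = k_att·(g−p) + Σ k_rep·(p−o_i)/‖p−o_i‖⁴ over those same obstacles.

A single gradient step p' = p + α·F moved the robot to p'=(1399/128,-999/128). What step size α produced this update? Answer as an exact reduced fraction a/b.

α = 1/4

F_att = 1/2·(g−p) = 1/2·(-10,19) = (-5.0000,9.5000)
o1: d²=45 > ρ²=41 → inactive
o2: d²=265 > ρ²=41 → inactive
o3: d²=8 ≤ ρ²=41; F_rep = 23·(2,-2)/8² = (0.7188,-0.7188)
F = F_att + ΣF_rep = (-4.2812,8.7812)
Δp = p'−p = (-1.0703,2.1953); α = Δx/Fx = (-137/128) / (-137/32) = 1/4
check: Δy/Fy = (281/128) / (281/32) = 1/4 ✓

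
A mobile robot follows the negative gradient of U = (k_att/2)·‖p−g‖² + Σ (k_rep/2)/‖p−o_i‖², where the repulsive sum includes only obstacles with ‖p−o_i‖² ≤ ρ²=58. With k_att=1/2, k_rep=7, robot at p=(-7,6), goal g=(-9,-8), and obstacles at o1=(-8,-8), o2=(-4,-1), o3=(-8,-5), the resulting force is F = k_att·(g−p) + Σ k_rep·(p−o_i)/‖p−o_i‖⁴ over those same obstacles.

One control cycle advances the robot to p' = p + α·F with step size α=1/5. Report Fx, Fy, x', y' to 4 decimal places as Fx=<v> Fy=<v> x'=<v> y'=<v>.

Fx=-1.0062 Fy=-6.9854 x'=-7.2012 y'=4.6029

F_att = 1/2·(g−p) = 1/2·(-2,-14) = (-1.0000,-7.0000)
o1: d²=197 > ρ²=58 → inactive
o2: d²=58 ≤ ρ²=58; F_rep = 7·(-3,7)/58² = (-0.0062,0.0146)
o3: d²=122 > ρ²=58 → inactive
F = F_att + ΣF_rep = (-1.0062,-6.9854)
p' = p + 1/5·F = (-7.2012,4.6029)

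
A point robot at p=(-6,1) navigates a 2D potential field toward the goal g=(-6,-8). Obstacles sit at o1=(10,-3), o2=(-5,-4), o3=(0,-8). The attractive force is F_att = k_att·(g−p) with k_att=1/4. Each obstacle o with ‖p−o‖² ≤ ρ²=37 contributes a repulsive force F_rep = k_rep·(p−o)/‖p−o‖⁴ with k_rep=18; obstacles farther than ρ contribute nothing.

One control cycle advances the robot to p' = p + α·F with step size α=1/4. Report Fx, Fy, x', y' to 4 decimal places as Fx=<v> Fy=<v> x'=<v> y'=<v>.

F_att = 1/4·(g−p) = 1/4·(0,-9) = (0.0000,-2.2500)
o1: d²=272 > ρ²=37 → inactive
o2: d²=26 ≤ ρ²=37; F_rep = 18·(-1,5)/26² = (-0.0266,0.1331)
o3: d²=117 > ρ²=37 → inactive
F = F_att + ΣF_rep = (-0.0266,-2.1169)
p' = p + 1/4·F = (-6.0067,0.4708)

Fx=-0.0266 Fy=-2.1169 x'=-6.0067 y'=0.4708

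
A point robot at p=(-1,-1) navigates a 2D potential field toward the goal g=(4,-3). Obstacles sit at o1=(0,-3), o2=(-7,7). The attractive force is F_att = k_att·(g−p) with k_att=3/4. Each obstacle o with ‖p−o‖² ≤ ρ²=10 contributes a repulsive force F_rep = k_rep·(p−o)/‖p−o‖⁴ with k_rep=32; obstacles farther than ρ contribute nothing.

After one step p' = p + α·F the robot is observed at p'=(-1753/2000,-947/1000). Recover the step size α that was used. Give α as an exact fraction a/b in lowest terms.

α = 1/20

F_att = 3/4·(g−p) = 3/4·(5,-2) = (3.7500,-1.5000)
o1: d²=5 ≤ ρ²=10; F_rep = 32·(-1,2)/5² = (-1.2800,2.5600)
o2: d²=100 > ρ²=10 → inactive
F = F_att + ΣF_rep = (2.4700,1.0600)
Δp = p'−p = (0.1235,0.0530); α = Δx/Fx = (247/2000) / (247/100) = 1/20
check: Δy/Fy = (53/1000) / (53/50) = 1/20 ✓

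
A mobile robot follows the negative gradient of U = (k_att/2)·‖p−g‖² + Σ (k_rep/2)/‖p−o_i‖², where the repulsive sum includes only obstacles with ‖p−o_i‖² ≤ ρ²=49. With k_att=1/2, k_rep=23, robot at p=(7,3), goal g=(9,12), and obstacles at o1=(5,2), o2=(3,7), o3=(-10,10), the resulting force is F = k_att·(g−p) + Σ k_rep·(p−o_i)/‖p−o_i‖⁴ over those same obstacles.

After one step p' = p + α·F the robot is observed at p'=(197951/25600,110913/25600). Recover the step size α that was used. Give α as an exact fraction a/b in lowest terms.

α = 1/4

F_att = 1/2·(g−p) = 1/2·(2,9) = (1.0000,4.5000)
o1: d²=5 ≤ ρ²=49; F_rep = 23·(2,1)/5² = (1.8400,0.9200)
o2: d²=32 ≤ ρ²=49; F_rep = 23·(4,-4)/32² = (0.0898,-0.0898)
o3: d²=338 > ρ²=49 → inactive
F = F_att + ΣF_rep = (2.9298,5.3302)
Δp = p'−p = (0.7325,1.3325); α = Δx/Fx = (18751/25600) / (18751/6400) = 1/4
check: Δy/Fy = (34113/25600) / (34113/6400) = 1/4 ✓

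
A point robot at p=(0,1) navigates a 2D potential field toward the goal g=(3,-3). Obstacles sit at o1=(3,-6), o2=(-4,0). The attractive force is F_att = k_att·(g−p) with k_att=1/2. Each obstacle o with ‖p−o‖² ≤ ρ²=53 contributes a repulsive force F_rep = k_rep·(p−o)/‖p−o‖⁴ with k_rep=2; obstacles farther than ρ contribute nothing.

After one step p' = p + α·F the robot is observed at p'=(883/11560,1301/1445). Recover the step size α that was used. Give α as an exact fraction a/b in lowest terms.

α = 1/20

F_att = 1/2·(g−p) = 1/2·(3,-4) = (1.5000,-2.0000)
o1: d²=58 > ρ²=53 → inactive
o2: d²=17 ≤ ρ²=53; F_rep = 2·(4,1)/17² = (0.0277,0.0069)
F = F_att + ΣF_rep = (1.5277,-1.9931)
Δp = p'−p = (0.0764,-0.0997); α = Δx/Fx = (883/11560) / (883/578) = 1/20
check: Δy/Fy = (-144/1445) / (-576/289) = 1/20 ✓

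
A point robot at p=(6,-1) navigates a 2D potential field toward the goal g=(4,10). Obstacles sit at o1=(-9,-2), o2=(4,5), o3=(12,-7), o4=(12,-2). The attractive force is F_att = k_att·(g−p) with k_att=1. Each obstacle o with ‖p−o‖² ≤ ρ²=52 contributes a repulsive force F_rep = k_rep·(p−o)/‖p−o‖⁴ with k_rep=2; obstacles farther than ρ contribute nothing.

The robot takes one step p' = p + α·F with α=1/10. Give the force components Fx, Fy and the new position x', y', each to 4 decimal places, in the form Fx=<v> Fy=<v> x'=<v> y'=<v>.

Fx=-2.0063 Fy=10.9940 x'=5.7994 y'=0.0994

F_att = 1·(g−p) = 1·(-2,11) = (-2.0000,11.0000)
o1: d²=226 > ρ²=52 → inactive
o2: d²=40 ≤ ρ²=52; F_rep = 2·(2,-6)/40² = (0.0025,-0.0075)
o3: d²=72 > ρ²=52 → inactive
o4: d²=37 ≤ ρ²=52; F_rep = 2·(-6,1)/37² = (-0.0088,0.0015)
F = F_att + ΣF_rep = (-2.0063,10.9940)
p' = p + 1/10·F = (5.7994,0.0994)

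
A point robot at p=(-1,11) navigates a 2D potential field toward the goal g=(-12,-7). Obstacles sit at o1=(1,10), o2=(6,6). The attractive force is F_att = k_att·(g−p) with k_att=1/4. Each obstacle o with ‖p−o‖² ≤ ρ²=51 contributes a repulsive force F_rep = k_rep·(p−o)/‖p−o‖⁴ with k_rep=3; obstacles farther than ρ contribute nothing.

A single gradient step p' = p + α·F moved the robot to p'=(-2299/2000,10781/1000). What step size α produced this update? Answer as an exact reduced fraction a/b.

F_att = 1/4·(g−p) = 1/4·(-11,-18) = (-2.7500,-4.5000)
o1: d²=5 ≤ ρ²=51; F_rep = 3·(-2,1)/5² = (-0.2400,0.1200)
o2: d²=74 > ρ²=51 → inactive
F = F_att + ΣF_rep = (-2.9900,-4.3800)
Δp = p'−p = (-0.1495,-0.2190); α = Δx/Fx = (-299/2000) / (-299/100) = 1/20
check: Δy/Fy = (-219/1000) / (-219/50) = 1/20 ✓

α = 1/20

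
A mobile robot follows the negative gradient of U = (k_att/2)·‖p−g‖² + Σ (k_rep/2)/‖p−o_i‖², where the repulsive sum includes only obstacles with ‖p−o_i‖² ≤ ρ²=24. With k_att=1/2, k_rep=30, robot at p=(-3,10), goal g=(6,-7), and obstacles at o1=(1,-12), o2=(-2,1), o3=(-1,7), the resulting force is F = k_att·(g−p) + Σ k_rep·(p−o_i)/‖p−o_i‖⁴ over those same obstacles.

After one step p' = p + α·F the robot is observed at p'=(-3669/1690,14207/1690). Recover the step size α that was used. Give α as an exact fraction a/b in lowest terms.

α = 1/5

F_att = 1/2·(g−p) = 1/2·(9,-17) = (4.5000,-8.5000)
o1: d²=500 > ρ²=24 → inactive
o2: d²=82 > ρ²=24 → inactive
o3: d²=13 ≤ ρ²=24; F_rep = 30·(-2,3)/13² = (-0.3550,0.5325)
F = F_att + ΣF_rep = (4.1450,-7.9675)
Δp = p'−p = (0.8290,-1.5935); α = Δx/Fx = (1401/1690) / (1401/338) = 1/5
check: Δy/Fy = (-2693/1690) / (-2693/338) = 1/5 ✓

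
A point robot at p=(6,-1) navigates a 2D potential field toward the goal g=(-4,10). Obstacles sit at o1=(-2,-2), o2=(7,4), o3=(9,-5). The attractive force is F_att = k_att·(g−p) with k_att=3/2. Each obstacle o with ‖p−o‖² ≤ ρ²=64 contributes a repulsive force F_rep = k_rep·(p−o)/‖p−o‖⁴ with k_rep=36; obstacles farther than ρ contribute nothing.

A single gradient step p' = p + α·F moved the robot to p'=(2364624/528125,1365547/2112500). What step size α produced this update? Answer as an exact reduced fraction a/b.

F_att = 3/2·(g−p) = 3/2·(-10,11) = (-15.0000,16.5000)
o1: d²=65 > ρ²=64 → inactive
o2: d²=26 ≤ ρ²=64; F_rep = 36·(-1,-5)/26² = (-0.0533,-0.2663)
o3: d²=25 ≤ ρ²=64; F_rep = 36·(-3,4)/25² = (-0.1728,0.2304)
F = F_att + ΣF_rep = (-15.2261,16.4641)
Δp = p'−p = (-1.5226,1.6464); α = Δx/Fx = (-804126/528125) / (-1608252/105625) = 1/10
check: Δy/Fy = (3478047/2112500) / (3478047/211250) = 1/10 ✓

α = 1/10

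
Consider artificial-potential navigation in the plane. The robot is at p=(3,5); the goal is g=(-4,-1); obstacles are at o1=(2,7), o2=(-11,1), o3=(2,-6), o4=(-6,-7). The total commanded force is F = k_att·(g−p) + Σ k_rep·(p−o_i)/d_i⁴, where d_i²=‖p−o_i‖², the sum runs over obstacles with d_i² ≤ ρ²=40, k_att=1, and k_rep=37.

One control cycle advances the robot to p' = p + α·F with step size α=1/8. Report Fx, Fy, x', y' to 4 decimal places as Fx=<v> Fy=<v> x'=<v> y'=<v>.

Fx=-5.5200 Fy=-8.9600 x'=2.3100 y'=3.8800

F_att = 1·(g−p) = 1·(-7,-6) = (-7.0000,-6.0000)
o1: d²=5 ≤ ρ²=40; F_rep = 37·(1,-2)/5² = (1.4800,-2.9600)
o2: d²=212 > ρ²=40 → inactive
o3: d²=122 > ρ²=40 → inactive
o4: d²=225 > ρ²=40 → inactive
F = F_att + ΣF_rep = (-5.5200,-8.9600)
p' = p + 1/8·F = (2.3100,3.8800)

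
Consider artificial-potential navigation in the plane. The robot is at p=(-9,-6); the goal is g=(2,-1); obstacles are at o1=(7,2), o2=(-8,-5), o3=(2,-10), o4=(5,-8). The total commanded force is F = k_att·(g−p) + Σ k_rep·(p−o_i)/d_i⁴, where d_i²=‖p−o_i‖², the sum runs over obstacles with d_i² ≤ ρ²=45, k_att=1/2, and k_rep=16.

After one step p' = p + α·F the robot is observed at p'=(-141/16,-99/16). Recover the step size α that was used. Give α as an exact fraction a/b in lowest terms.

α = 1/8

F_att = 1/2·(g−p) = 1/2·(11,5) = (5.5000,2.5000)
o1: d²=320 > ρ²=45 → inactive
o2: d²=2 ≤ ρ²=45; F_rep = 16·(-1,-1)/2² = (-4.0000,-4.0000)
o3: d²=137 > ρ²=45 → inactive
o4: d²=200 > ρ²=45 → inactive
F = F_att + ΣF_rep = (1.5000,-1.5000)
Δp = p'−p = (0.1875,-0.1875); α = Δx/Fx = (3/16) / (3/2) = 1/8
check: Δy/Fy = (-3/16) / (-3/2) = 1/8 ✓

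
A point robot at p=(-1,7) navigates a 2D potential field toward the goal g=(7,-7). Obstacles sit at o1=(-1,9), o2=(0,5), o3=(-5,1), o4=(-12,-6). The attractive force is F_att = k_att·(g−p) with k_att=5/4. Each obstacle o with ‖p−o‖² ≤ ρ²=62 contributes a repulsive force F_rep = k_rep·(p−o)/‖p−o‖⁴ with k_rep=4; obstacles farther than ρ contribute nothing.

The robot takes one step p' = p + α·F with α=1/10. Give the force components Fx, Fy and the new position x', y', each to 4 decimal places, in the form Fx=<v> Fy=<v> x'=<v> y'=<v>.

F_att = 5/4·(g−p) = 5/4·(8,-14) = (10.0000,-17.5000)
o1: d²=4 ≤ ρ²=62; F_rep = 4·(0,-2)/4² = (0.0000,-0.5000)
o2: d²=5 ≤ ρ²=62; F_rep = 4·(-1,2)/5² = (-0.1600,0.3200)
o3: d²=52 ≤ ρ²=62; F_rep = 4·(4,6)/52² = (0.0059,0.0089)
o4: d²=290 > ρ²=62 → inactive
F = F_att + ΣF_rep = (9.8459,-17.6711)
p' = p + 1/10·F = (-0.0154,5.2329)

Fx=9.8459 Fy=-17.6711 x'=-0.0154 y'=5.2329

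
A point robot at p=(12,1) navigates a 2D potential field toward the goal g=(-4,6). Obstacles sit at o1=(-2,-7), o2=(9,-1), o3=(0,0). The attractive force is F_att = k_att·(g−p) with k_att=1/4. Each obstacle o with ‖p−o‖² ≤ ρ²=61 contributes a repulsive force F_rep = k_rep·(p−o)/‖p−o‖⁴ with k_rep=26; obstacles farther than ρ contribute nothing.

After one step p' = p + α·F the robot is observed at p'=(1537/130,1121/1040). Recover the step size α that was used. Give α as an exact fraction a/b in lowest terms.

α = 1/20

F_att = 1/4·(g−p) = 1/4·(-16,5) = (-4.0000,1.2500)
o1: d²=260 > ρ²=61 → inactive
o2: d²=13 ≤ ρ²=61; F_rep = 26·(3,2)/13² = (0.4615,0.3077)
o3: d²=145 > ρ²=61 → inactive
F = F_att + ΣF_rep = (-3.5385,1.5577)
Δp = p'−p = (-0.1769,0.0779); α = Δx/Fx = (-23/130) / (-46/13) = 1/20
check: Δy/Fy = (81/1040) / (81/52) = 1/20 ✓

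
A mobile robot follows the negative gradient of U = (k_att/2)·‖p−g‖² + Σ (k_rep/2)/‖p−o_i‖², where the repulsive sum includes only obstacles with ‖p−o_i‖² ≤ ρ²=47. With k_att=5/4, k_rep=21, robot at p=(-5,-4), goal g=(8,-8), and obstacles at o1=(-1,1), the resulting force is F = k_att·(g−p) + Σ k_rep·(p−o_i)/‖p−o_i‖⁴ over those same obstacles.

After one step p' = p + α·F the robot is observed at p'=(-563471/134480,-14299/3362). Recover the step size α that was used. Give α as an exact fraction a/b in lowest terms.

α = 1/20

F_att = 5/4·(g−p) = 5/4·(13,-4) = (16.2500,-5.0000)
o1: d²=41 ≤ ρ²=47; F_rep = 21·(-4,-5)/41² = (-0.0500,-0.0625)
F = F_att + ΣF_rep = (16.2000,-5.0625)
Δp = p'−p = (0.8100,-0.2531); α = Δx/Fx = (108929/134480) / (108929/6724) = 1/20
check: Δy/Fy = (-851/3362) / (-8510/1681) = 1/20 ✓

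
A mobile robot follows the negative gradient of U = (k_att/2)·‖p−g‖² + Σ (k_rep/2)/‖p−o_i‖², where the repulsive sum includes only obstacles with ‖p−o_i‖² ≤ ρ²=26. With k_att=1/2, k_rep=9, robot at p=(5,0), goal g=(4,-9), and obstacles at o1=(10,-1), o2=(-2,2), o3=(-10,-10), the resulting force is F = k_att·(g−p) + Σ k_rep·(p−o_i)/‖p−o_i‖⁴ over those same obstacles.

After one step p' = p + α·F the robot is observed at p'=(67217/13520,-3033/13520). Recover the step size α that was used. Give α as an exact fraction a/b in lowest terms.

α = 1/20

F_att = 1/2·(g−p) = 1/2·(-1,-9) = (-0.5000,-4.5000)
o1: d²=26 ≤ ρ²=26; F_rep = 9·(-5,1)/26² = (-0.0666,0.0133)
o2: d²=53 > ρ²=26 → inactive
o3: d²=325 > ρ²=26 → inactive
F = F_att + ΣF_rep = (-0.5666,-4.4867)
Δp = p'−p = (-0.0283,-0.2243); α = Δx/Fx = (-383/13520) / (-383/676) = 1/20
check: Δy/Fy = (-3033/13520) / (-3033/676) = 1/20 ✓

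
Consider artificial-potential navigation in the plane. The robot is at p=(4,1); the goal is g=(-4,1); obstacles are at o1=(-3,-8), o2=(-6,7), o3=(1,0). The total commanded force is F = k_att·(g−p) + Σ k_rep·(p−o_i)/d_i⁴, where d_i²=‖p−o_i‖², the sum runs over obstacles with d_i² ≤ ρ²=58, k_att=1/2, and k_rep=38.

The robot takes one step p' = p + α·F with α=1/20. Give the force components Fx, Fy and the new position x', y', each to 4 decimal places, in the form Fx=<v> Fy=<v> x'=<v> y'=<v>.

Fx=-2.8600 Fy=0.3800 x'=3.8570 y'=1.0190

F_att = 1/2·(g−p) = 1/2·(-8,0) = (-4.0000,0.0000)
o1: d²=130 > ρ²=58 → inactive
o2: d²=136 > ρ²=58 → inactive
o3: d²=10 ≤ ρ²=58; F_rep = 38·(3,1)/10² = (1.1400,0.3800)
F = F_att + ΣF_rep = (-2.8600,0.3800)
p' = p + 1/20·F = (3.8570,1.0190)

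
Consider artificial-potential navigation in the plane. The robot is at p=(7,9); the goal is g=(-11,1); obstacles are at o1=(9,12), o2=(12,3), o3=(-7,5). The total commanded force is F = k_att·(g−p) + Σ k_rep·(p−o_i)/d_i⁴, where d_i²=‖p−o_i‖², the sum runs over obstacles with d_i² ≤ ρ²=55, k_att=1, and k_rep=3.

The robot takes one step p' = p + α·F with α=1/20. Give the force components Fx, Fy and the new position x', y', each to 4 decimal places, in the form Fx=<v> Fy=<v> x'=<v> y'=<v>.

F_att = 1·(g−p) = 1·(-18,-8) = (-18.0000,-8.0000)
o1: d²=13 ≤ ρ²=55; F_rep = 3·(-2,-3)/13² = (-0.0355,-0.0533)
o2: d²=61 > ρ²=55 → inactive
o3: d²=212 > ρ²=55 → inactive
F = F_att + ΣF_rep = (-18.0355,-8.0533)
p' = p + 1/20·F = (6.0982,8.5973)

Fx=-18.0355 Fy=-8.0533 x'=6.0982 y'=8.5973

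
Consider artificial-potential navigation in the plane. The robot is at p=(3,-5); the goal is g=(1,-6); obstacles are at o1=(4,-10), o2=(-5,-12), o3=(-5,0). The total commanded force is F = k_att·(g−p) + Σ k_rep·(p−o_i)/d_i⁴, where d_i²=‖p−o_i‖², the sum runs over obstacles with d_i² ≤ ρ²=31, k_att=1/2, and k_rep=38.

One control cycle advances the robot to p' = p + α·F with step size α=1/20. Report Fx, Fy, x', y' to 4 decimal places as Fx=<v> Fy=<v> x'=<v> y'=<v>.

Fx=-1.0562 Fy=-0.2189 x'=2.9472 y'=-5.0109

F_att = 1/2·(g−p) = 1/2·(-2,-1) = (-1.0000,-0.5000)
o1: d²=26 ≤ ρ²=31; F_rep = 38·(-1,5)/26² = (-0.0562,0.2811)
o2: d²=113 > ρ²=31 → inactive
o3: d²=89 > ρ²=31 → inactive
F = F_att + ΣF_rep = (-1.0562,-0.2189)
p' = p + 1/20·F = (2.9472,-5.0109)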